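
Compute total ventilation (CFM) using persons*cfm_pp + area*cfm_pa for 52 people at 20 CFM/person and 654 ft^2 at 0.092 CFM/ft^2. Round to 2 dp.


Total = 52*20 + 654*0.092 = 1100.17 CFM

1100.17 CFM


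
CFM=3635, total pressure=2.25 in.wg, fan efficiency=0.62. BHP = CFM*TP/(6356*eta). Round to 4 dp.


BHP = 3635 * 2.25 / (6356 * 0.62) = 2.0754 hp

2.0754 hp


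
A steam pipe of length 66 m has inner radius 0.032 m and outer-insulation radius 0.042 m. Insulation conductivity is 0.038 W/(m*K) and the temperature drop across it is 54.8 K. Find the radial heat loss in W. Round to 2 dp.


Q = 2*pi*0.038*66*54.8/ln(0.042/0.032) = 3175.59 W

3175.59 W


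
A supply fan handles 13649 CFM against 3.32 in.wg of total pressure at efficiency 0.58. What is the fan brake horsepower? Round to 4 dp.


BHP = 13649 * 3.32 / (6356 * 0.58) = 12.2921 hp

12.2921 hp


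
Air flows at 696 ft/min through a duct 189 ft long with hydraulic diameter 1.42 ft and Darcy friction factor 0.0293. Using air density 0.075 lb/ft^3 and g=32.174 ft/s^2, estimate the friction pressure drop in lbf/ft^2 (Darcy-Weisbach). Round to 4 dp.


v_fps = 696/60 = 11.6 ft/s
dp = 0.0293*(189/1.42)*0.075*11.6^2/(2*32.174) = 0.6116 lbf/ft^2

0.6116 lbf/ft^2


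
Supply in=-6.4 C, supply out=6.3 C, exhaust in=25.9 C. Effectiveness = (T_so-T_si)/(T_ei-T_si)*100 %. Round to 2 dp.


eff = (6.3-(-6.4))/(25.9-(-6.4))*100 = 39.32 %

39.32 %


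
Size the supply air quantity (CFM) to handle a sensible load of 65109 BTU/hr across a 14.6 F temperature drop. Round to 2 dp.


CFM = 65109 / (1.08 * 14.6) = 4129.19

4129.19 CFM


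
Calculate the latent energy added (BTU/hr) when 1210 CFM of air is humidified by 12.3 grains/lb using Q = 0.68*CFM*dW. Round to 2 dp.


Q = 0.68 * 1210 * 12.3 = 10120.44 BTU/hr

10120.44 BTU/hr


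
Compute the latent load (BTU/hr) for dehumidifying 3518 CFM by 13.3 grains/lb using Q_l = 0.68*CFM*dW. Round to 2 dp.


Q = 0.68 * 3518 * 13.3 = 31816.79 BTU/hr

31816.79 BTU/hr


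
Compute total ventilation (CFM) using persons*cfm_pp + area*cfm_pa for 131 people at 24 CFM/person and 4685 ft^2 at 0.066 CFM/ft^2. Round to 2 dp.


Total = 131*24 + 4685*0.066 = 3453.21 CFM

3453.21 CFM


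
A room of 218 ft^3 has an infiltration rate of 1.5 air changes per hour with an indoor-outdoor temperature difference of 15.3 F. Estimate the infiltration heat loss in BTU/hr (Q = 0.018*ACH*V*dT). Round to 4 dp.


Q = 0.018 * 1.5 * 218 * 15.3 = 90.0558 BTU/hr

90.0558 BTU/hr


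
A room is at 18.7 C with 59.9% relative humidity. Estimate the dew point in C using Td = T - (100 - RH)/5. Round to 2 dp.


Td = 18.7 - (100-59.9)/5 = 10.68 C

10.68 C


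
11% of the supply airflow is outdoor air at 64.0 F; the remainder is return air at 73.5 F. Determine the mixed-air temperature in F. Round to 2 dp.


T_mix = 0.11*64.0 + 0.89*73.5 = 72.46 F

72.46 F


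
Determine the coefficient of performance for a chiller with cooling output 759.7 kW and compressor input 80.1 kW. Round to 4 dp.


COP = 759.7 / 80.1 = 9.4844

9.4844


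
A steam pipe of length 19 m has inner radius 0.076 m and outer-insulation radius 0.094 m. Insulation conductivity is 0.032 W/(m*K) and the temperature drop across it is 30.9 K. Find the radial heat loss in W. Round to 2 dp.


Q = 2*pi*0.032*19*30.9/ln(0.094/0.076) = 555.34 W

555.34 W


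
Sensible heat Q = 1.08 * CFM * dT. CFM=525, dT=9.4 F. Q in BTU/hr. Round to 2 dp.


Q = 1.08 * 525 * 9.4 = 5329.80 BTU/hr

5329.80 BTU/hr


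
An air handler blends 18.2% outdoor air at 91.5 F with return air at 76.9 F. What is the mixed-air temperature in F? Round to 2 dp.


T_mix = 76.9 + (18.2/100)*(91.5-76.9) = 79.56 F

79.56 F


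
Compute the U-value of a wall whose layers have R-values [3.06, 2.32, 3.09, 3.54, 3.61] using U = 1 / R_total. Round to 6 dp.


R_total = 3.06 + 2.32 + 3.09 + 3.54 + 3.61 = 15.62
U = 1/15.62 = 0.064020

0.064020


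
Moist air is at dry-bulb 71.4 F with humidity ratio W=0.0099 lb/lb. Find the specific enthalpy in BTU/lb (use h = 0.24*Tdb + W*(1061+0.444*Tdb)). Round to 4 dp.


h = 0.24*71.4 + 0.0099*(1061+0.444*71.4) = 27.9537 BTU/lb

27.9537 BTU/lb


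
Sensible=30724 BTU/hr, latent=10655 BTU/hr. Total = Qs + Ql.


Qt = 30724 + 10655 = 41379 BTU/hr

41379 BTU/hr


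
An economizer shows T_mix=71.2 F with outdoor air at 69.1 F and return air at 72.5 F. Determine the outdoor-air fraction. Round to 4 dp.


frac = (71.2 - 72.5) / (69.1 - 72.5) = 0.3824

0.3824


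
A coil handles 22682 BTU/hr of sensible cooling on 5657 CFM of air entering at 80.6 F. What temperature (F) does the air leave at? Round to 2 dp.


dT = 22682/(1.08*5657) = 3.7125
T_leave = 80.6 - 3.7125 = 76.89 F

76.89 F


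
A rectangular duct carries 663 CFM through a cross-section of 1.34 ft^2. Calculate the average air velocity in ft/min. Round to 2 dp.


V = 663 / 1.34 = 494.78 ft/min

494.78 ft/min


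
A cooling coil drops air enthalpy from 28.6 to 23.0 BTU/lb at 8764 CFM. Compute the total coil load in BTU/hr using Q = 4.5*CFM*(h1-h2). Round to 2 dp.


Q = 4.5 * 8764 * (28.6 - 23.0) = 220852.80 BTU/hr

220852.80 BTU/hr


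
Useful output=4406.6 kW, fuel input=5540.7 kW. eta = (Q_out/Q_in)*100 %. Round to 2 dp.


eta = (4406.6/5540.7)*100 = 79.53 %

79.53 %


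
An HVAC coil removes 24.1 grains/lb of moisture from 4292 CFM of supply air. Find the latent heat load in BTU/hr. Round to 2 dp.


Q = 0.68 * 4292 * 24.1 = 70337.30 BTU/hr

70337.30 BTU/hr


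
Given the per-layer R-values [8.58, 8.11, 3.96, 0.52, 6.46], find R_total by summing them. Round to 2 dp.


R_total = 8.58 + 8.11 + 3.96 + 0.52 + 6.46 = 27.63

27.63


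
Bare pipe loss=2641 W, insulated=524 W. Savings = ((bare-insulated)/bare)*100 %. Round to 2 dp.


Savings = ((2641-524)/2641)*100 = 80.16 %

80.16 %


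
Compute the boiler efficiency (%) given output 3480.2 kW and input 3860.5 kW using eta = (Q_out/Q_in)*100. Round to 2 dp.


eta = (3480.2/3860.5)*100 = 90.15 %

90.15 %


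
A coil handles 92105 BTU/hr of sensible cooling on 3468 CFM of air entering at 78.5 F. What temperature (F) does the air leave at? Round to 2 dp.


dT = 92105/(1.08*3468) = 24.5912
T_leave = 78.5 - 24.5912 = 53.91 F

53.91 F


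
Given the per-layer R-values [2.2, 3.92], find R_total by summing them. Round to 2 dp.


R_total = 2.2 + 3.92 = 6.12

6.12


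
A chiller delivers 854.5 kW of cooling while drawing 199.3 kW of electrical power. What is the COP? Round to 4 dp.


COP = 854.5 / 199.3 = 4.2875

4.2875


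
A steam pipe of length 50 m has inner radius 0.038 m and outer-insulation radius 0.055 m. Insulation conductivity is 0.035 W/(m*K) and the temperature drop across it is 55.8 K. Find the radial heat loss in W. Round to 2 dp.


Q = 2*pi*0.035*50*55.8/ln(0.055/0.038) = 1659.39 W

1659.39 W


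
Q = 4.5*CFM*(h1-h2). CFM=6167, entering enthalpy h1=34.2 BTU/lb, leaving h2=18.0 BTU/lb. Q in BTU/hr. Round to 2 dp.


Q = 4.5 * 6167 * (34.2 - 18.0) = 449574.30 BTU/hr

449574.30 BTU/hr


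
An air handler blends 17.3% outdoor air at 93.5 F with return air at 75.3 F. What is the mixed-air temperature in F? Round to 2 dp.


T_mix = 75.3 + (17.3/100)*(93.5-75.3) = 78.45 F

78.45 F


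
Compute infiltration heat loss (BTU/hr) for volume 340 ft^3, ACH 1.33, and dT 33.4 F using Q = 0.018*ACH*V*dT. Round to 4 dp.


Q = 0.018 * 1.33 * 340 * 33.4 = 271.8626 BTU/hr

271.8626 BTU/hr


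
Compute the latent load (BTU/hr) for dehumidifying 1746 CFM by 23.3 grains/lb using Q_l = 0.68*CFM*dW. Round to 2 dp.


Q = 0.68 * 1746 * 23.3 = 27663.62 BTU/hr

27663.62 BTU/hr


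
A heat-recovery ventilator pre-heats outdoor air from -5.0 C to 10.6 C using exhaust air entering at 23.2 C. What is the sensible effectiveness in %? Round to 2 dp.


eff = (10.6-(-5.0))/(23.2-(-5.0))*100 = 55.32 %

55.32 %


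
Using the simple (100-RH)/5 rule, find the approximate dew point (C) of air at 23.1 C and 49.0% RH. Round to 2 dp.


Td = 23.1 - (100-49.0)/5 = 12.90 C

12.90 C


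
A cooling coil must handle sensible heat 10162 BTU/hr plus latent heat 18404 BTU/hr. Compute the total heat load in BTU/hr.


Qt = 10162 + 18404 = 28566 BTU/hr

28566 BTU/hr


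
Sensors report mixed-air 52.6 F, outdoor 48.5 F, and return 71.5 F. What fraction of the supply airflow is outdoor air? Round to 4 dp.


frac = (52.6 - 71.5) / (48.5 - 71.5) = 0.8217

0.8217


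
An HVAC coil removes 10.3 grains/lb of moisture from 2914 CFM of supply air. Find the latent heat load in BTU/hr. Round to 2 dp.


Q = 0.68 * 2914 * 10.3 = 20409.66 BTU/hr

20409.66 BTU/hr


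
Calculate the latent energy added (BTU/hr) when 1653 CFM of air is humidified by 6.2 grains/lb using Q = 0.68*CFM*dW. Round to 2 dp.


Q = 0.68 * 1653 * 6.2 = 6969.05 BTU/hr

6969.05 BTU/hr


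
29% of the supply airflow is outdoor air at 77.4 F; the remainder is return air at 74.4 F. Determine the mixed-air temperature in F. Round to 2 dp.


T_mix = 0.29*77.4 + 0.71*74.4 = 75.27 F

75.27 F


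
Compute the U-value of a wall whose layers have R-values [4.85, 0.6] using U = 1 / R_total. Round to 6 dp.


R_total = 4.85 + 0.6 = 5.45
U = 1/5.45 = 0.183486

0.183486


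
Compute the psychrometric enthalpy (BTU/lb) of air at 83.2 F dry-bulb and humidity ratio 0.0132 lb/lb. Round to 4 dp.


h = 0.24*83.2 + 0.0132*(1061+0.444*83.2) = 34.4608 BTU/lb

34.4608 BTU/lb


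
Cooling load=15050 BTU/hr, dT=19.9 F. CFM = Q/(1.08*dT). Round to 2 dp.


CFM = 15050 / (1.08 * 19.9) = 700.26

700.26 CFM


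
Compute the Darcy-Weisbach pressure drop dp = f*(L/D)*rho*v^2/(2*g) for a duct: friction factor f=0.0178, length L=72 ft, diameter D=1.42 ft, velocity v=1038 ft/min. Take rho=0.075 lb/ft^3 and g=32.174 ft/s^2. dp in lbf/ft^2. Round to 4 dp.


v_fps = 1038/60 = 17.3 ft/s
dp = 0.0178*(72/1.42)*0.075*17.3^2/(2*32.174) = 0.3148 lbf/ft^2

0.3148 lbf/ft^2


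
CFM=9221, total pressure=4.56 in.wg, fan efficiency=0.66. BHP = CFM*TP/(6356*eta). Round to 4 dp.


BHP = 9221 * 4.56 / (6356 * 0.66) = 10.0234 hp

10.0234 hp


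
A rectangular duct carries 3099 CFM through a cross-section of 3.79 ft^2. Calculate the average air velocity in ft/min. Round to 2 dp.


V = 3099 / 3.79 = 817.68 ft/min

817.68 ft/min


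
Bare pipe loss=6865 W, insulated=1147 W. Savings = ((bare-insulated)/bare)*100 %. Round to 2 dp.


Savings = ((6865-1147)/6865)*100 = 83.29 %

83.29 %


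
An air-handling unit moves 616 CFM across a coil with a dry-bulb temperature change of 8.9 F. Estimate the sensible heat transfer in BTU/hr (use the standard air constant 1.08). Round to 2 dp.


Q = 1.08 * 616 * 8.9 = 5920.99 BTU/hr

5920.99 BTU/hr


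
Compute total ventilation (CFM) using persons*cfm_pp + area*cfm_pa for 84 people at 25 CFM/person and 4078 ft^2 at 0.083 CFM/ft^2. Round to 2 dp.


Total = 84*25 + 4078*0.083 = 2438.47 CFM

2438.47 CFM


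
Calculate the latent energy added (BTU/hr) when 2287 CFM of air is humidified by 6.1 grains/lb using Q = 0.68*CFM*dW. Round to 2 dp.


Q = 0.68 * 2287 * 6.1 = 9486.48 BTU/hr

9486.48 BTU/hr


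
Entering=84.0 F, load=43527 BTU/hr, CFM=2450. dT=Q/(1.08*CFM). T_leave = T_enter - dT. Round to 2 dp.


dT = 43527/(1.08*2450) = 16.4501
T_leave = 84.0 - 16.4501 = 67.55 F

67.55 F


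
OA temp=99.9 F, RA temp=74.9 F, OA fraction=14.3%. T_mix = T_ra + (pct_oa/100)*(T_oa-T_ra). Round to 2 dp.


T_mix = 74.9 + (14.3/100)*(99.9-74.9) = 78.48 F

78.48 F


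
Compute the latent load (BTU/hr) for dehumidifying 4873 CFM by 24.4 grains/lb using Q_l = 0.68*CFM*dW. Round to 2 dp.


Q = 0.68 * 4873 * 24.4 = 80852.82 BTU/hr

80852.82 BTU/hr


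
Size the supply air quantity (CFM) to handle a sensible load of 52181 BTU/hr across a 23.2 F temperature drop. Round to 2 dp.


CFM = 52181 / (1.08 * 23.2) = 2082.58

2082.58 CFM


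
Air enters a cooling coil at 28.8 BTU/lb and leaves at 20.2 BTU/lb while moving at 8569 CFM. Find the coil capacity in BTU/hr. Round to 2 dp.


Q = 4.5 * 8569 * (28.8 - 20.2) = 331620.30 BTU/hr

331620.30 BTU/hr


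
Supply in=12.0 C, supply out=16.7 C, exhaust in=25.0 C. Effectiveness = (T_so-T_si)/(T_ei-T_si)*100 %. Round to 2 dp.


eff = (16.7-12.0)/(25.0-12.0)*100 = 36.15 %

36.15 %


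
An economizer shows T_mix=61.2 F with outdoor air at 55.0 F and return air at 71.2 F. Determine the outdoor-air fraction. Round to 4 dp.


frac = (61.2 - 71.2) / (55.0 - 71.2) = 0.6173

0.6173


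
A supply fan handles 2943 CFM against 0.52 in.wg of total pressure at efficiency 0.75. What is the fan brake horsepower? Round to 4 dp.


BHP = 2943 * 0.52 / (6356 * 0.75) = 0.3210 hp

0.3210 hp


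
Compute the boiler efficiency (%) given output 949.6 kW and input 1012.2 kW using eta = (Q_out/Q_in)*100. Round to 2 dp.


eta = (949.6/1012.2)*100 = 93.82 %

93.82 %


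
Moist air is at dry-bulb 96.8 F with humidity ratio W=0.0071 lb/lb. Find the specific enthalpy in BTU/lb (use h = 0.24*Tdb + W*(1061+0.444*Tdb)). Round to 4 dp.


h = 0.24*96.8 + 0.0071*(1061+0.444*96.8) = 31.0703 BTU/lb

31.0703 BTU/lb


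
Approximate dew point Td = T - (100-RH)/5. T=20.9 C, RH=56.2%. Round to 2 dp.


Td = 20.9 - (100-56.2)/5 = 12.14 C

12.14 C


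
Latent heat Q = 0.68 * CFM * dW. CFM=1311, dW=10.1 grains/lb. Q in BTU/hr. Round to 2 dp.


Q = 0.68 * 1311 * 10.1 = 9003.95 BTU/hr

9003.95 BTU/hr


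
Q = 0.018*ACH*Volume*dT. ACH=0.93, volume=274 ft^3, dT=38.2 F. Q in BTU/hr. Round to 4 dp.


Q = 0.018 * 0.93 * 274 * 38.2 = 175.2142 BTU/hr

175.2142 BTU/hr


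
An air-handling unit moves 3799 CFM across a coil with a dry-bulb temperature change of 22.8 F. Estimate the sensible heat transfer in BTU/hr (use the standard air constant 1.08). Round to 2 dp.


Q = 1.08 * 3799 * 22.8 = 93546.58 BTU/hr

93546.58 BTU/hr


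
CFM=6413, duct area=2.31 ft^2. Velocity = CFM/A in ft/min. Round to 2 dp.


V = 6413 / 2.31 = 2776.19 ft/min

2776.19 ft/min


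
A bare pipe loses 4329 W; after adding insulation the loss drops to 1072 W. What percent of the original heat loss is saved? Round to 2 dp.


Savings = ((4329-1072)/4329)*100 = 75.24 %

75.24 %


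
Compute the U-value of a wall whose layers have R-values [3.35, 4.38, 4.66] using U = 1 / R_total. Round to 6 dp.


R_total = 3.35 + 4.38 + 4.66 = 12.39
U = 1/12.39 = 0.080710

0.080710


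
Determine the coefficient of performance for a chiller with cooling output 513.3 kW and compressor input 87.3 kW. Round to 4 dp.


COP = 513.3 / 87.3 = 5.8797

5.8797


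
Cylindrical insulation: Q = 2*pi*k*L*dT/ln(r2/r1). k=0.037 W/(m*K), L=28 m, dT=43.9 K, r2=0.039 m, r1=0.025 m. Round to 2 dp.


Q = 2*pi*0.037*28*43.9/ln(0.039/0.025) = 642.62 W

642.62 W


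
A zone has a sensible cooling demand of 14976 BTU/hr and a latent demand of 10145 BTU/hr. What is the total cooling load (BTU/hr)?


Qt = 14976 + 10145 = 25121 BTU/hr

25121 BTU/hr


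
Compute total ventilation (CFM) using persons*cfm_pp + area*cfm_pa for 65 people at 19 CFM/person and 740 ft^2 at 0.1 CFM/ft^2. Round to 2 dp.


Total = 65*19 + 740*0.1 = 1309.00 CFM

1309.00 CFM


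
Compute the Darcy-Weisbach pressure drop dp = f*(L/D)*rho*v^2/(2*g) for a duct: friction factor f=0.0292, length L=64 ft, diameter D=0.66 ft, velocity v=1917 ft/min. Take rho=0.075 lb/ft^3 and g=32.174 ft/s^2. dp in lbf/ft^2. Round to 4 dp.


v_fps = 1917/60 = 31.95 ft/s
dp = 0.0292*(64/0.66)*0.075*31.95^2/(2*32.174) = 3.3689 lbf/ft^2

3.3689 lbf/ft^2


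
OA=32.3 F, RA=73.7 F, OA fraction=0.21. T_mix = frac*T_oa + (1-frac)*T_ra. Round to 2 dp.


T_mix = 0.21*32.3 + 0.79*73.7 = 65.01 F

65.01 F


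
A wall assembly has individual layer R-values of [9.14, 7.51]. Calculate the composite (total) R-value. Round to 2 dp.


R_total = 9.14 + 7.51 = 16.65

16.65


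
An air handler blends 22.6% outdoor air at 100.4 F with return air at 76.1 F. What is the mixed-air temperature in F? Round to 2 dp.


T_mix = 76.1 + (22.6/100)*(100.4-76.1) = 81.59 F

81.59 F


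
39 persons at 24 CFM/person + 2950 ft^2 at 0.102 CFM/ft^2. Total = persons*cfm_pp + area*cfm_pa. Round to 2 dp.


Total = 39*24 + 2950*0.102 = 1236.90 CFM

1236.90 CFM


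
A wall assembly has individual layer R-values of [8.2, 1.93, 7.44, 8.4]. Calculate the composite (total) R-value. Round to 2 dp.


R_total = 8.2 + 1.93 + 7.44 + 8.4 = 25.97

25.97


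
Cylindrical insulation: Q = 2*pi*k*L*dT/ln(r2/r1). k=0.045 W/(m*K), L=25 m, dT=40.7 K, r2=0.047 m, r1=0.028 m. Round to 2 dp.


Q = 2*pi*0.045*25*40.7/ln(0.047/0.028) = 555.45 W

555.45 W


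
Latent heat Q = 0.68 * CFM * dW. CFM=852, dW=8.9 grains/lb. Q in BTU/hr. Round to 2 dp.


Q = 0.68 * 852 * 8.9 = 5156.30 BTU/hr

5156.30 BTU/hr


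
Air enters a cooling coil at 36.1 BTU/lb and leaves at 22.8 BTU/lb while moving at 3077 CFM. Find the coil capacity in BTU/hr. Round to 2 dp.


Q = 4.5 * 3077 * (36.1 - 22.8) = 184158.45 BTU/hr

184158.45 BTU/hr


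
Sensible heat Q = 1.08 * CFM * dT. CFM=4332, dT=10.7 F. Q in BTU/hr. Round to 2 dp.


Q = 1.08 * 4332 * 10.7 = 50060.59 BTU/hr

50060.59 BTU/hr


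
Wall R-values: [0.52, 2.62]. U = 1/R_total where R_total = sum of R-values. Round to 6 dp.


R_total = 0.52 + 2.62 = 3.14
U = 1/3.14 = 0.318471

0.318471


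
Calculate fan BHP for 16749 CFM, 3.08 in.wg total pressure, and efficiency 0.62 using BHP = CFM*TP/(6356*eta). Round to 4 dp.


BHP = 16749 * 3.08 / (6356 * 0.62) = 13.0907 hp

13.0907 hp


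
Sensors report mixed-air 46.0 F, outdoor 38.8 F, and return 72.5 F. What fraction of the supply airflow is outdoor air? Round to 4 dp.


frac = (46.0 - 72.5) / (38.8 - 72.5) = 0.7864

0.7864


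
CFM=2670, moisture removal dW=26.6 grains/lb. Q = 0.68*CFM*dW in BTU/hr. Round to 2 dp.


Q = 0.68 * 2670 * 26.6 = 48294.96 BTU/hr

48294.96 BTU/hr


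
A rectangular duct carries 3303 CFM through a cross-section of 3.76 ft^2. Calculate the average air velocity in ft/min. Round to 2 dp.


V = 3303 / 3.76 = 878.46 ft/min

878.46 ft/min


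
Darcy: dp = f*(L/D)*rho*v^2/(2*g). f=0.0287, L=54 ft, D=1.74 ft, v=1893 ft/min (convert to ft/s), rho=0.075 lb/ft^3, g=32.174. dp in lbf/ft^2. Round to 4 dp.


v_fps = 1893/60 = 31.55 ft/s
dp = 0.0287*(54/1.74)*0.075*31.55^2/(2*32.174) = 1.0334 lbf/ft^2

1.0334 lbf/ft^2


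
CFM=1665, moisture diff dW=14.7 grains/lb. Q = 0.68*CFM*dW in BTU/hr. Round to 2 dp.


Q = 0.68 * 1665 * 14.7 = 16643.34 BTU/hr

16643.34 BTU/hr


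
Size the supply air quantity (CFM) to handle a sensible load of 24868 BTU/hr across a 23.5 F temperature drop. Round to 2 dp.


CFM = 24868 / (1.08 * 23.5) = 979.83

979.83 CFM


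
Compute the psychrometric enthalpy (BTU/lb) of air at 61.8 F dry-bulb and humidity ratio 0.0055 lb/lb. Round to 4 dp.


h = 0.24*61.8 + 0.0055*(1061+0.444*61.8) = 20.8184 BTU/lb

20.8184 BTU/lb


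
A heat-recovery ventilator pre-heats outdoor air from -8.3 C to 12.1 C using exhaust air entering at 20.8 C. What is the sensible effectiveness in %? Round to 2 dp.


eff = (12.1-(-8.3))/(20.8-(-8.3))*100 = 70.10 %

70.10 %


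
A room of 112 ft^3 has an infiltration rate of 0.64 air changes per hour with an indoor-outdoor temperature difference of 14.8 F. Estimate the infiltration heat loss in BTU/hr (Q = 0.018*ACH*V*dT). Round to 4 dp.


Q = 0.018 * 0.64 * 112 * 14.8 = 19.0956 BTU/hr

19.0956 BTU/hr


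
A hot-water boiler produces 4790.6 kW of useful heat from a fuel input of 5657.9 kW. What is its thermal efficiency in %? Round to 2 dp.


eta = (4790.6/5657.9)*100 = 84.67 %

84.67 %


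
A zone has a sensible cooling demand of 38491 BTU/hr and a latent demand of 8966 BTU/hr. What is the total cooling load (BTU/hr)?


Qt = 38491 + 8966 = 47457 BTU/hr

47457 BTU/hr


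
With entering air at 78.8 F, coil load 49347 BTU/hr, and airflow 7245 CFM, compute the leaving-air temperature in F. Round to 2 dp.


dT = 49347/(1.08*7245) = 6.3066
T_leave = 78.8 - 6.3066 = 72.49 F

72.49 F


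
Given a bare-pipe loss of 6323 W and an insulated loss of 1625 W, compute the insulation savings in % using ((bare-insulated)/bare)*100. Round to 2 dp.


Savings = ((6323-1625)/6323)*100 = 74.30 %

74.30 %


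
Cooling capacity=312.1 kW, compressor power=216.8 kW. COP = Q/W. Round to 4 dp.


COP = 312.1 / 216.8 = 1.4396

1.4396


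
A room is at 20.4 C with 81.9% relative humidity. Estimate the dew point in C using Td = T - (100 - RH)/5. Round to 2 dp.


Td = 20.4 - (100-81.9)/5 = 16.78 C

16.78 C


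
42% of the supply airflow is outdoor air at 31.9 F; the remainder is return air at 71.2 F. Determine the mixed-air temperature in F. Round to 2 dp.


T_mix = 0.42*31.9 + 0.58*71.2 = 54.69 F

54.69 F


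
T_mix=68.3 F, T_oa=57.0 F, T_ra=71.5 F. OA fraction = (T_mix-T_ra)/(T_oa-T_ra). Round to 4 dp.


frac = (68.3 - 71.5) / (57.0 - 71.5) = 0.2207

0.2207


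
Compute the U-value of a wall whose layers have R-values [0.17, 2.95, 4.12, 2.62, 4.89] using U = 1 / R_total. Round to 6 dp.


R_total = 0.17 + 2.95 + 4.12 + 2.62 + 4.89 = 14.75
U = 1/14.75 = 0.067797

0.067797


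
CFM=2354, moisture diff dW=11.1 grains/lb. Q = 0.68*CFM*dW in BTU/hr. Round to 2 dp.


Q = 0.68 * 2354 * 11.1 = 17767.99 BTU/hr

17767.99 BTU/hr


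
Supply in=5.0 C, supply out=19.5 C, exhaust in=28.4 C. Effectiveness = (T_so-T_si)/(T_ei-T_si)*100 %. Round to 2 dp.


eff = (19.5-5.0)/(28.4-5.0)*100 = 61.97 %

61.97 %


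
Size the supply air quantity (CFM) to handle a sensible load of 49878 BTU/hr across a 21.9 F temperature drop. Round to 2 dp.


CFM = 49878 / (1.08 * 21.9) = 2108.83

2108.83 CFM


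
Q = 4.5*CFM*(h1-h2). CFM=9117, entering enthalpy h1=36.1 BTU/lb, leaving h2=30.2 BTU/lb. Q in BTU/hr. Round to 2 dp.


Q = 4.5 * 9117 * (36.1 - 30.2) = 242056.35 BTU/hr

242056.35 BTU/hr


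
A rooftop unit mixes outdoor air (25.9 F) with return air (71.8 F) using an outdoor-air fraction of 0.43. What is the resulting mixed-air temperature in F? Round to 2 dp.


T_mix = 0.43*25.9 + 0.57*71.8 = 52.06 F

52.06 F


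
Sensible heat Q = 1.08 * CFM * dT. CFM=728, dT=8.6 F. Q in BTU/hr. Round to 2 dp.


Q = 1.08 * 728 * 8.6 = 6761.66 BTU/hr

6761.66 BTU/hr


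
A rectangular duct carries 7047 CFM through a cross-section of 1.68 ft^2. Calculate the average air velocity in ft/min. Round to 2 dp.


V = 7047 / 1.68 = 4194.64 ft/min

4194.64 ft/min


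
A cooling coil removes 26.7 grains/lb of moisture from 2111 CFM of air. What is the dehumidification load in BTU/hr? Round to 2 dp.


Q = 0.68 * 2111 * 26.7 = 38327.32 BTU/hr

38327.32 BTU/hr


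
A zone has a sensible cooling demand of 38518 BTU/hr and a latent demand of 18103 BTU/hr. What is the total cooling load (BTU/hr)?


Qt = 38518 + 18103 = 56621 BTU/hr

56621 BTU/hr


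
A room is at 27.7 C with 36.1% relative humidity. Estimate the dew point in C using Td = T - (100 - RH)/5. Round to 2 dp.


Td = 27.7 - (100-36.1)/5 = 14.92 C

14.92 C


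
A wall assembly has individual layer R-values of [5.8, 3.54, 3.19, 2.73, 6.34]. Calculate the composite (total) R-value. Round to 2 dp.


R_total = 5.8 + 3.54 + 3.19 + 2.73 + 6.34 = 21.60

21.60


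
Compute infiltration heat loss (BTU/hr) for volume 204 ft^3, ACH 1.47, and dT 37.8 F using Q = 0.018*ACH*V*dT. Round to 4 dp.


Q = 0.018 * 1.47 * 204 * 37.8 = 204.0384 BTU/hr

204.0384 BTU/hr


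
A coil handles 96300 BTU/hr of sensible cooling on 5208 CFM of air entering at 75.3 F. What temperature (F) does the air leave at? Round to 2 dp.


dT = 96300/(1.08*5208) = 17.1211
T_leave = 75.3 - 17.1211 = 58.18 F

58.18 F


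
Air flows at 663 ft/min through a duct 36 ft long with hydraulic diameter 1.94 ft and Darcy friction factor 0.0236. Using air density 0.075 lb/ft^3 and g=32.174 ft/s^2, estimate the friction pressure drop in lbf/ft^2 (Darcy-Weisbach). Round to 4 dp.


v_fps = 663/60 = 11.05 ft/s
dp = 0.0236*(36/1.94)*0.075*11.05^2/(2*32.174) = 0.0623 lbf/ft^2

0.0623 lbf/ft^2


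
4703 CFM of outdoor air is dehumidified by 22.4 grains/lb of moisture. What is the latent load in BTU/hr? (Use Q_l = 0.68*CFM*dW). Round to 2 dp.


Q = 0.68 * 4703 * 22.4 = 71636.10 BTU/hr

71636.10 BTU/hr


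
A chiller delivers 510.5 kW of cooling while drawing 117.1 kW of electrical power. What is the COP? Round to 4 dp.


COP = 510.5 / 117.1 = 4.3595

4.3595


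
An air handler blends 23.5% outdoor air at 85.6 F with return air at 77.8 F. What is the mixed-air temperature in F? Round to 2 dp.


T_mix = 77.8 + (23.5/100)*(85.6-77.8) = 79.63 F

79.63 F


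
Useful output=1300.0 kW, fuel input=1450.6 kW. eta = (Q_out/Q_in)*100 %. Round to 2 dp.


eta = (1300.0/1450.6)*100 = 89.62 %

89.62 %


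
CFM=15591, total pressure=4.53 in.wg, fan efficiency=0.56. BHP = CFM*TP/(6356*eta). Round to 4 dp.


BHP = 15591 * 4.53 / (6356 * 0.56) = 19.8427 hp

19.8427 hp


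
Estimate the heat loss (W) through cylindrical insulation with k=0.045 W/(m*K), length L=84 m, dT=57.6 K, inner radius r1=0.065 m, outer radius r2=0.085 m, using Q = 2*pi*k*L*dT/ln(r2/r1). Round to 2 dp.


Q = 2*pi*0.045*84*57.6/ln(0.085/0.065) = 5099.55 W

5099.55 W


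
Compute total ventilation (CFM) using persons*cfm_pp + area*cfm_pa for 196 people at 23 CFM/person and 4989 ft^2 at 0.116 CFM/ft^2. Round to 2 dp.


Total = 196*23 + 4989*0.116 = 5086.72 CFM

5086.72 CFM


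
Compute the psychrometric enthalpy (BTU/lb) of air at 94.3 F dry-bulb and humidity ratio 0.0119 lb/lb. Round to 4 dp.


h = 0.24*94.3 + 0.0119*(1061+0.444*94.3) = 35.7561 BTU/lb

35.7561 BTU/lb


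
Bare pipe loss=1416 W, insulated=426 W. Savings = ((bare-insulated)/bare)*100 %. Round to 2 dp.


Savings = ((1416-426)/1416)*100 = 69.92 %

69.92 %


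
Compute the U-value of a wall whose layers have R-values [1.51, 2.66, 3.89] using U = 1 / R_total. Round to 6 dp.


R_total = 1.51 + 2.66 + 3.89 = 8.06
U = 1/8.06 = 0.124069

0.124069


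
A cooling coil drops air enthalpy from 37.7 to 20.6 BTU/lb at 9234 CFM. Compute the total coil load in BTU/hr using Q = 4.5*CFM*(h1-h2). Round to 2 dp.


Q = 4.5 * 9234 * (37.7 - 20.6) = 710556.30 BTU/hr

710556.30 BTU/hr


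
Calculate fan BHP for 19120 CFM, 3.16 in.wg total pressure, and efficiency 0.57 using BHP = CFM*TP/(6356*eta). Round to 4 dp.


BHP = 19120 * 3.16 / (6356 * 0.57) = 16.6769 hp

16.6769 hp


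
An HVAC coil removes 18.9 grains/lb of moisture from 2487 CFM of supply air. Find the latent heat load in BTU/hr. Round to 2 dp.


Q = 0.68 * 2487 * 18.9 = 31962.92 BTU/hr

31962.92 BTU/hr


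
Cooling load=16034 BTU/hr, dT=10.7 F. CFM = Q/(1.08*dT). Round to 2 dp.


CFM = 16034 / (1.08 * 10.7) = 1387.50

1387.50 CFM


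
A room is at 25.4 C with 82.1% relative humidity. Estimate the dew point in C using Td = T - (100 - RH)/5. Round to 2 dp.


Td = 25.4 - (100-82.1)/5 = 21.82 C

21.82 C


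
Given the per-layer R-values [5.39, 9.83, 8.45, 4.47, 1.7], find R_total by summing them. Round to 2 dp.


R_total = 5.39 + 9.83 + 8.45 + 4.47 + 1.7 = 29.84

29.84


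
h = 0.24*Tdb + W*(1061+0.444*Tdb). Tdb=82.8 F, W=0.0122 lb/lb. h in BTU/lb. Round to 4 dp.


h = 0.24*82.8 + 0.0122*(1061+0.444*82.8) = 33.2647 BTU/lb

33.2647 BTU/lb


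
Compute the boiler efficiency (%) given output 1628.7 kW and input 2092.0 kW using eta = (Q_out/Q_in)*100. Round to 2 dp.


eta = (1628.7/2092.0)*100 = 77.85 %

77.85 %


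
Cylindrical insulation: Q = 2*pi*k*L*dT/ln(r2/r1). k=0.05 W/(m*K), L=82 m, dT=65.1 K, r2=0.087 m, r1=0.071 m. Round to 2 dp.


Q = 2*pi*0.05*82*65.1/ln(0.087/0.071) = 8252.03 W

8252.03 W


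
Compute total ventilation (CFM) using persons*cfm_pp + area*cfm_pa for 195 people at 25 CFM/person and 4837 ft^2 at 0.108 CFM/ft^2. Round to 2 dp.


Total = 195*25 + 4837*0.108 = 5397.40 CFM

5397.40 CFM


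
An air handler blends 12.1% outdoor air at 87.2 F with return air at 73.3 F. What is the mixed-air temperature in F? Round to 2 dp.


T_mix = 73.3 + (12.1/100)*(87.2-73.3) = 74.98 F

74.98 F


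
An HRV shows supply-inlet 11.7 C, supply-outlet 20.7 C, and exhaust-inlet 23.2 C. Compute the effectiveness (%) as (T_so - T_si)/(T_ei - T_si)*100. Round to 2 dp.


eff = (20.7-11.7)/(23.2-11.7)*100 = 78.26 %

78.26 %


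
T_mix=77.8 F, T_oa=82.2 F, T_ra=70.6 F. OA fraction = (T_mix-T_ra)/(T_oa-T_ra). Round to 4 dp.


frac = (77.8 - 70.6) / (82.2 - 70.6) = 0.6207

0.6207


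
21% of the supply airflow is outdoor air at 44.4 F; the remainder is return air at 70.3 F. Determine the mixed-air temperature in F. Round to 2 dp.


T_mix = 0.21*44.4 + 0.79*70.3 = 64.86 F

64.86 F


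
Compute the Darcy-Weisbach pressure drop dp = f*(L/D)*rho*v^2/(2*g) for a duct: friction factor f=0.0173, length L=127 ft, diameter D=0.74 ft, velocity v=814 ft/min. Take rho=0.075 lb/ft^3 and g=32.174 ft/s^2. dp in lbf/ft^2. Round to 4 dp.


v_fps = 814/60 = 13.5667 ft/s
dp = 0.0173*(127/0.74)*0.075*13.5667^2/(2*32.174) = 0.6369 lbf/ft^2

0.6369 lbf/ft^2


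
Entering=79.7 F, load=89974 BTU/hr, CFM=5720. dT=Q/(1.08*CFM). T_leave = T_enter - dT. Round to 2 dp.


dT = 89974/(1.08*5720) = 14.5646
T_leave = 79.7 - 14.5646 = 65.14 F

65.14 F


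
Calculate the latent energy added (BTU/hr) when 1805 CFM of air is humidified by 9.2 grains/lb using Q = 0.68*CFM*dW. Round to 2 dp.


Q = 0.68 * 1805 * 9.2 = 11292.08 BTU/hr

11292.08 BTU/hr


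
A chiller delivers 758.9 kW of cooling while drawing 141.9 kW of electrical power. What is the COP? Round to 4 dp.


COP = 758.9 / 141.9 = 5.3481

5.3481


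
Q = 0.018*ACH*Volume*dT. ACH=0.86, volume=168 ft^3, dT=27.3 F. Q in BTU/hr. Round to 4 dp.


Q = 0.018 * 0.86 * 168 * 27.3 = 70.9975 BTU/hr

70.9975 BTU/hr


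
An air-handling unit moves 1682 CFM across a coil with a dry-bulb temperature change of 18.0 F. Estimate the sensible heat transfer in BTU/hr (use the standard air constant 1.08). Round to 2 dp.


Q = 1.08 * 1682 * 18.0 = 32698.08 BTU/hr

32698.08 BTU/hr


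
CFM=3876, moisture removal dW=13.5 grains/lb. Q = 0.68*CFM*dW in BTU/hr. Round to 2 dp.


Q = 0.68 * 3876 * 13.5 = 35581.68 BTU/hr

35581.68 BTU/hr


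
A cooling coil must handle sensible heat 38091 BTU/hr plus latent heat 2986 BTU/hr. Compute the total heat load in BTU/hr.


Qt = 38091 + 2986 = 41077 BTU/hr

41077 BTU/hr


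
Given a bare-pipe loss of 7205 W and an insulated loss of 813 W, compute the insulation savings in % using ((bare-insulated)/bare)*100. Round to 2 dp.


Savings = ((7205-813)/7205)*100 = 88.72 %

88.72 %


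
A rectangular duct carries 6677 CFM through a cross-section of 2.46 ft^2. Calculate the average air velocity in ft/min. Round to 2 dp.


V = 6677 / 2.46 = 2714.23 ft/min

2714.23 ft/min


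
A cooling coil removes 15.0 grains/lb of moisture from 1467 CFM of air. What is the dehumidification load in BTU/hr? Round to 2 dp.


Q = 0.68 * 1467 * 15.0 = 14963.40 BTU/hr

14963.40 BTU/hr


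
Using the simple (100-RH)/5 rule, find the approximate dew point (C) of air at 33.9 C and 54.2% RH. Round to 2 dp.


Td = 33.9 - (100-54.2)/5 = 24.74 C

24.74 C


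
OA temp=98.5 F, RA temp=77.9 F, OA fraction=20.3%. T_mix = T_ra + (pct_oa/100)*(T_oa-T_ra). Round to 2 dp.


T_mix = 77.9 + (20.3/100)*(98.5-77.9) = 82.08 F

82.08 F


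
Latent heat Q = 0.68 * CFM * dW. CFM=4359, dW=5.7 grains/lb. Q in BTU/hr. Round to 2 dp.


Q = 0.68 * 4359 * 5.7 = 16895.48 BTU/hr

16895.48 BTU/hr


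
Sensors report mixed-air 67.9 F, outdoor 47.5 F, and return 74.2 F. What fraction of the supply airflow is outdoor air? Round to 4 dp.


frac = (67.9 - 74.2) / (47.5 - 74.2) = 0.2360

0.2360


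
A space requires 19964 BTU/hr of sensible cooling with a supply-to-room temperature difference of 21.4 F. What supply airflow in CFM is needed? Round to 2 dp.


CFM = 19964 / (1.08 * 21.4) = 863.79

863.79 CFM


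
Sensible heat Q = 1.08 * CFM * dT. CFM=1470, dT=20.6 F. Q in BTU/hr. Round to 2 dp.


Q = 1.08 * 1470 * 20.6 = 32704.56 BTU/hr

32704.56 BTU/hr


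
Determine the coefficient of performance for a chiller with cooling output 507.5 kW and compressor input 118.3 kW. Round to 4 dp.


COP = 507.5 / 118.3 = 4.2899

4.2899


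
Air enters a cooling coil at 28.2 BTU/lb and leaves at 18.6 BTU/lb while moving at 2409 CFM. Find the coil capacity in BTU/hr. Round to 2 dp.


Q = 4.5 * 2409 * (28.2 - 18.6) = 104068.80 BTU/hr

104068.80 BTU/hr


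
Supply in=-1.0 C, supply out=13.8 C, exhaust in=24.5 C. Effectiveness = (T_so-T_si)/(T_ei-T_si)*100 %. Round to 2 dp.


eff = (13.8-(-1.0))/(24.5-(-1.0))*100 = 58.04 %

58.04 %


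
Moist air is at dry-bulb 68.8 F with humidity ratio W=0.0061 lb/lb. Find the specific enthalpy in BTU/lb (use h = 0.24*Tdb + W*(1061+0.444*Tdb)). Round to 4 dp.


h = 0.24*68.8 + 0.0061*(1061+0.444*68.8) = 23.1704 BTU/lb

23.1704 BTU/lb


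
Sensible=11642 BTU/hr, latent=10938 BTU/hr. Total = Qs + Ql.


Qt = 11642 + 10938 = 22580 BTU/hr

22580 BTU/hr


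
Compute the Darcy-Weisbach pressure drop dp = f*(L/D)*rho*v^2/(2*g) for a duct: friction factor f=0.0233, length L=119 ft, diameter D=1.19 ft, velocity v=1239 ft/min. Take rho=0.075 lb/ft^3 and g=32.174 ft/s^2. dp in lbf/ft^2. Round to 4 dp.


v_fps = 1239/60 = 20.65 ft/s
dp = 0.0233*(119/1.19)*0.075*20.65^2/(2*32.174) = 1.1580 lbf/ft^2

1.1580 lbf/ft^2


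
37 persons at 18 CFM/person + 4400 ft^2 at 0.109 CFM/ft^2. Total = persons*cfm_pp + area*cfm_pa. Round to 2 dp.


Total = 37*18 + 4400*0.109 = 1145.60 CFM

1145.60 CFM


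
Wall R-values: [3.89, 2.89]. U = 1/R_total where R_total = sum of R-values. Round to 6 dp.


R_total = 3.89 + 2.89 = 6.78
U = 1/6.78 = 0.147493

0.147493


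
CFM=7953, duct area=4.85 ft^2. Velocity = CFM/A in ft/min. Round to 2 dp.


V = 7953 / 4.85 = 1639.79 ft/min

1639.79 ft/min


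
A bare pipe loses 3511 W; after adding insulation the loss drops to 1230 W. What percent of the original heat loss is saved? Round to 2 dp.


Savings = ((3511-1230)/3511)*100 = 64.97 %

64.97 %


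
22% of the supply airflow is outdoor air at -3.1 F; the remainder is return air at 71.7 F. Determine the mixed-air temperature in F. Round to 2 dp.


T_mix = 0.22*(-3.1) + 0.78*71.7 = 55.24 F

55.24 F


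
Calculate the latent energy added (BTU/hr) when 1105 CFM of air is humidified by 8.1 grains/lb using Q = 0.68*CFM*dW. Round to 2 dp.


Q = 0.68 * 1105 * 8.1 = 6086.34 BTU/hr

6086.34 BTU/hr


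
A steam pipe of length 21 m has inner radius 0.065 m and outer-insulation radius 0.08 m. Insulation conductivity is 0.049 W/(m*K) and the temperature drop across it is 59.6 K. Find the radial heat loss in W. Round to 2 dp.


Q = 2*pi*0.049*21*59.6/ln(0.08/0.065) = 1855.80 W

1855.80 W


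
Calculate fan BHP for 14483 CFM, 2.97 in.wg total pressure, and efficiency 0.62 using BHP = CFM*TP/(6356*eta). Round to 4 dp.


BHP = 14483 * 2.97 / (6356 * 0.62) = 10.9154 hp

10.9154 hp


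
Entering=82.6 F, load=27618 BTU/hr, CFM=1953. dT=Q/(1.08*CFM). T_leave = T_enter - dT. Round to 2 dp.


dT = 27618/(1.08*1953) = 13.0938
T_leave = 82.6 - 13.0938 = 69.51 F

69.51 F


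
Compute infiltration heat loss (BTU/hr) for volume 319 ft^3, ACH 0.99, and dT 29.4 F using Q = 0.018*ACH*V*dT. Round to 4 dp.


Q = 0.018 * 0.99 * 319 * 29.4 = 167.1267 BTU/hr

167.1267 BTU/hr


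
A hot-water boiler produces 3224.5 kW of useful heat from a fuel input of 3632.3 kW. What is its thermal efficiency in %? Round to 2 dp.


eta = (3224.5/3632.3)*100 = 88.77 %

88.77 %


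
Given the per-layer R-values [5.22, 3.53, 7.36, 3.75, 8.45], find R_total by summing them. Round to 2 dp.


R_total = 5.22 + 3.53 + 7.36 + 3.75 + 8.45 = 28.31

28.31


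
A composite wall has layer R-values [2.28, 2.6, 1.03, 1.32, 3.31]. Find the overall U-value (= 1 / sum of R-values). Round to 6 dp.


R_total = 2.28 + 2.6 + 1.03 + 1.32 + 3.31 = 10.54
U = 1/10.54 = 0.094877

0.094877


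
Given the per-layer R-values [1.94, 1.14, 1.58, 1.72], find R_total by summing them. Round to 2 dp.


R_total = 1.94 + 1.14 + 1.58 + 1.72 = 6.38

6.38


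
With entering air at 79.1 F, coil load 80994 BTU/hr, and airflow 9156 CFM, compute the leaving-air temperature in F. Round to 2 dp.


dT = 80994/(1.08*9156) = 8.1907
T_leave = 79.1 - 8.1907 = 70.91 F

70.91 F


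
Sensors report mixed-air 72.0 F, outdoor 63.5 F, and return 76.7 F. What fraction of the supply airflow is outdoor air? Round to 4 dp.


frac = (72.0 - 76.7) / (63.5 - 76.7) = 0.3561

0.3561


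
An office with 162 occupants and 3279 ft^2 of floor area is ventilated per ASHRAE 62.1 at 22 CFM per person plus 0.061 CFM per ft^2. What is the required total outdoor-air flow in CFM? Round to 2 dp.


Total = 162*22 + 3279*0.061 = 3764.02 CFM

3764.02 CFM


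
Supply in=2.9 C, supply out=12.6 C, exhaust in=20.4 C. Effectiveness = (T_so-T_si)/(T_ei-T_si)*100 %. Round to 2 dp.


eff = (12.6-2.9)/(20.4-2.9)*100 = 55.43 %

55.43 %


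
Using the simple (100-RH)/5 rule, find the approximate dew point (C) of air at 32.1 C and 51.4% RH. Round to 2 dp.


Td = 32.1 - (100-51.4)/5 = 22.38 C

22.38 C


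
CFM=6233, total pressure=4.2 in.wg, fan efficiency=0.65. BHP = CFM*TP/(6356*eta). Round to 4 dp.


BHP = 6233 * 4.2 / (6356 * 0.65) = 6.3365 hp

6.3365 hp


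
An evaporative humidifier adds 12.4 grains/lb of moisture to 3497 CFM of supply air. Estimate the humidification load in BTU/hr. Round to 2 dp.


Q = 0.68 * 3497 * 12.4 = 29486.70 BTU/hr

29486.70 BTU/hr


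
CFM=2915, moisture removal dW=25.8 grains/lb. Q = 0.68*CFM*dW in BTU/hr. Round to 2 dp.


Q = 0.68 * 2915 * 25.8 = 51140.76 BTU/hr

51140.76 BTU/hr


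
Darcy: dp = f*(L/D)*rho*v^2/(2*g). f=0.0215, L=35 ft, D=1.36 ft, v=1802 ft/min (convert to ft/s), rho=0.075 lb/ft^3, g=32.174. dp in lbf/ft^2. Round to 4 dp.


v_fps = 1802/60 = 30.0333 ft/s
dp = 0.0215*(35/1.36)*0.075*30.0333^2/(2*32.174) = 0.5817 lbf/ft^2

0.5817 lbf/ft^2


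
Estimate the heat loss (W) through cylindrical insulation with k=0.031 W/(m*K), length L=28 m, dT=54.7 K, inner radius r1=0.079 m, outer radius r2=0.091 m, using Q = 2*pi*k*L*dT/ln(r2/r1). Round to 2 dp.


Q = 2*pi*0.031*28*54.7/ln(0.091/0.079) = 2109.61 W

2109.61 W


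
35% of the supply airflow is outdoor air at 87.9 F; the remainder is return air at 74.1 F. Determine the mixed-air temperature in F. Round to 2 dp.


T_mix = 0.35*87.9 + 0.65*74.1 = 78.93 F

78.93 F


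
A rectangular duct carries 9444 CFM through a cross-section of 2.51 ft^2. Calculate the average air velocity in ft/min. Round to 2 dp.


V = 9444 / 2.51 = 3762.55 ft/min

3762.55 ft/min


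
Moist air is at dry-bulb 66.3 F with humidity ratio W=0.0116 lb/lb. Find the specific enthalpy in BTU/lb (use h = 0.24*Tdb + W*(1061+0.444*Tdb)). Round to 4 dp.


h = 0.24*66.3 + 0.0116*(1061+0.444*66.3) = 28.5611 BTU/lb

28.5611 BTU/lb


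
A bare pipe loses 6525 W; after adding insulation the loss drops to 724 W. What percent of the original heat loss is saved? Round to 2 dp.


Savings = ((6525-724)/6525)*100 = 88.90 %

88.90 %


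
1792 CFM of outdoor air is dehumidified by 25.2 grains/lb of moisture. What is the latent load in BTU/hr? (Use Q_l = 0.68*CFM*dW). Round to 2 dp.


Q = 0.68 * 1792 * 25.2 = 30707.71 BTU/hr

30707.71 BTU/hr


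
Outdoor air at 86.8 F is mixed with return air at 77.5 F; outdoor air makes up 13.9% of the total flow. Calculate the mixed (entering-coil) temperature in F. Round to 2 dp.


T_mix = 77.5 + (13.9/100)*(86.8-77.5) = 78.79 F

78.79 F
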